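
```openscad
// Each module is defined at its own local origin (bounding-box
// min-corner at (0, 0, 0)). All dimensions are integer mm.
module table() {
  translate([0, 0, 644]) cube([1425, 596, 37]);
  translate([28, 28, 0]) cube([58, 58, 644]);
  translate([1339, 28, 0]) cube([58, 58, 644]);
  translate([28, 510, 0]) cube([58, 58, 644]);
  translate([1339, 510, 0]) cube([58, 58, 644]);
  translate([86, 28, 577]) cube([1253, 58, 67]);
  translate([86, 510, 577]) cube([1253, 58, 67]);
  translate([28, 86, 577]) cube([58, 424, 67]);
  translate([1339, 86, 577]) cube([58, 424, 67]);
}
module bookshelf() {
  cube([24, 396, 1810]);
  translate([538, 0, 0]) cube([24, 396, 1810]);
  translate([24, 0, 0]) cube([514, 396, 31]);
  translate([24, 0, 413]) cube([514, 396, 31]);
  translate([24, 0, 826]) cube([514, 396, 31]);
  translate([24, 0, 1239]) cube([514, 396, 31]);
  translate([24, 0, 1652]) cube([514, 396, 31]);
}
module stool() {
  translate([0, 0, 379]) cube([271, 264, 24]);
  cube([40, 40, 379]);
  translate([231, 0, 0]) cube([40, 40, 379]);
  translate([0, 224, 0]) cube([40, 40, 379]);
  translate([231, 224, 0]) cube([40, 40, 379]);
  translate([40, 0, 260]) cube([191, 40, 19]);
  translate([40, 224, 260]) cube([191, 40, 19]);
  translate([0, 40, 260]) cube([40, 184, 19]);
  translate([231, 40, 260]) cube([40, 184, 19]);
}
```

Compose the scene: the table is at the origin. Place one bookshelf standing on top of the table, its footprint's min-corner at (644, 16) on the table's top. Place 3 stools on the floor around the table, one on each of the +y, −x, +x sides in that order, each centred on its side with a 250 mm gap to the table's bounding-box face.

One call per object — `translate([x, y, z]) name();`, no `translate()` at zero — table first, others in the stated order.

table();
translate([644, 16, 681]) bookshelf();
translate([577, 846, 0]) stool();
translate([-521, 166, 0]) stool();
translate([1675, 166, 0]) stool();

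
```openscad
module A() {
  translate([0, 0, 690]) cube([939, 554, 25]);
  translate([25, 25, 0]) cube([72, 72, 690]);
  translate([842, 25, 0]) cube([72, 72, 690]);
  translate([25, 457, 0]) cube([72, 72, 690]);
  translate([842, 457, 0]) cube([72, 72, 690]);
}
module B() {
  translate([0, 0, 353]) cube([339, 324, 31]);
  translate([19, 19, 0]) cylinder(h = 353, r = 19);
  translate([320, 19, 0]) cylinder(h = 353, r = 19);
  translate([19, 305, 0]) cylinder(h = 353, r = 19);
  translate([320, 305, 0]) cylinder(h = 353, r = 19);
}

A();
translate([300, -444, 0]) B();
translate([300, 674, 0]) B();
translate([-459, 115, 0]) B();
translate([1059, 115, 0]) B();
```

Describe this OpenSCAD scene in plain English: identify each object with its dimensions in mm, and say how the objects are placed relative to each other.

A is a table: top 939 mm (x) × 554 mm (y), 25 mm thick, upper face at z = 715 mm, on four 72×72 mm square legs, each inset 25 mm from the nearest pair of top edges, running from z = 0 to the bottom of the top.

B is a four-legged stool. The seat is 339×324 mm, 31 mm thick, top at z = 384 mm. It stands on four round legs, each 38 mm in diameter, from z = 0 to the seat underside, each leg's axis is inset half a diameter from the nearest pair of seat edges (so the leg's bounding box is flush with the corner).

Four stools sit around the table at the −y, +y, −x, +x sides.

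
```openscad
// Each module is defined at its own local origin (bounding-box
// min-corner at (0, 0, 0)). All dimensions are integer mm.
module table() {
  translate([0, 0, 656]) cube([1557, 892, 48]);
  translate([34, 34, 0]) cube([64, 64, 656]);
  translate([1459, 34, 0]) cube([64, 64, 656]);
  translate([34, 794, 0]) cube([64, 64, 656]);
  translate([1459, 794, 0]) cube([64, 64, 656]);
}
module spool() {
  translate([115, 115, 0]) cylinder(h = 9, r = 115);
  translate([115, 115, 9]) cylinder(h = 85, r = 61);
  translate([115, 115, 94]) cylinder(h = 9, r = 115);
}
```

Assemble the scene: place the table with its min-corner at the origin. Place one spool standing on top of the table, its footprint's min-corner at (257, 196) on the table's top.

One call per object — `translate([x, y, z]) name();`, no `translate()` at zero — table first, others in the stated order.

table();
translate([257, 196, 704]) spool();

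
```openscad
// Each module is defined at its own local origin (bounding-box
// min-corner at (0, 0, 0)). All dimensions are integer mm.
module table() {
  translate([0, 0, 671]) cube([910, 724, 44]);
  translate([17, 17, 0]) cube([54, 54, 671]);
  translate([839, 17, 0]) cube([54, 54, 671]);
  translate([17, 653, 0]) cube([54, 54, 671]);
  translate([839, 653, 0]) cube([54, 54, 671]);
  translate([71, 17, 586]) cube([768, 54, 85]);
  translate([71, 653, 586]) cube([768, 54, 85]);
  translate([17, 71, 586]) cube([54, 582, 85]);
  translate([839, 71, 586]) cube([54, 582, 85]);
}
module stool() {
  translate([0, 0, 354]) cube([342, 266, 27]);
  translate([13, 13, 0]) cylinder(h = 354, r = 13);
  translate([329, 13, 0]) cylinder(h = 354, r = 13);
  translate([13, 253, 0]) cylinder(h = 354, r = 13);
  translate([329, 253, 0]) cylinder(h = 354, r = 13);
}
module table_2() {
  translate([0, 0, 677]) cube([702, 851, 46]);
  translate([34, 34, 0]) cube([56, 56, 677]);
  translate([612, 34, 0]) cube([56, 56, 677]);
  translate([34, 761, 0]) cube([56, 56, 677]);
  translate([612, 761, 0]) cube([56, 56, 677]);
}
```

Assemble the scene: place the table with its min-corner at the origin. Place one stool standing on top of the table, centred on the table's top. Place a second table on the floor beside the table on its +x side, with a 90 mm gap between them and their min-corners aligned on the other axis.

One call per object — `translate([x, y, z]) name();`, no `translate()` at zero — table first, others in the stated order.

table();
translate([284, 229, 715]) stool();
translate([1000, 0, 0]) table_2();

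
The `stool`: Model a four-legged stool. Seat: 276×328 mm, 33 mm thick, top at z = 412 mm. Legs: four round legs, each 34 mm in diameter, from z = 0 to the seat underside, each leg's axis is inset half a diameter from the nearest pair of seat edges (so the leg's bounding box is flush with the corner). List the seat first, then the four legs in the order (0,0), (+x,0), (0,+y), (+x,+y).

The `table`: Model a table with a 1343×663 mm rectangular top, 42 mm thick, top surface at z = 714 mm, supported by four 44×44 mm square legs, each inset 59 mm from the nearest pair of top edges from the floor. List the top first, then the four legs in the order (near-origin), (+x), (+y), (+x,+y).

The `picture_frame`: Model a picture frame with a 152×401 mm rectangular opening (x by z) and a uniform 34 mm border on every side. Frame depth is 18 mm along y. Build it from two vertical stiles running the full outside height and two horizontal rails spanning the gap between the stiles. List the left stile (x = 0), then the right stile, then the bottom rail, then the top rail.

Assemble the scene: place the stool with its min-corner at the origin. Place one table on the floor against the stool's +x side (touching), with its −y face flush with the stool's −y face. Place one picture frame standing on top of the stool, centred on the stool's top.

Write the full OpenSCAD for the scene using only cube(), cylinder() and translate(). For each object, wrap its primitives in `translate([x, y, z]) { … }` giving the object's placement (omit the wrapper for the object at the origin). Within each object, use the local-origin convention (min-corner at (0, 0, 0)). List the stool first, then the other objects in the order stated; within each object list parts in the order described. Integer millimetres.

translate([0, 0, 379]) cube([276, 328, 33]);
translate([17, 17, 0]) cylinder(h = 379, r = 17);
translate([259, 17, 0]) cylinder(h = 379, r = 17);
translate([17, 311, 0]) cylinder(h = 379, r = 17);
translate([259, 311, 0]) cylinder(h = 379, r = 17);
translate([276, 0, 0]) {
  translate([0, 0, 672]) cube([1343, 663, 42]);
  translate([59, 59, 0]) cube([44, 44, 672]);
  translate([1240, 59, 0]) cube([44, 44, 672]);
  translate([59, 560, 0]) cube([44, 44, 672]);
  translate([1240, 560, 0]) cube([44, 44, 672]);
}
translate([28, 155, 412]) {
  cube([34, 18, 469]);
  translate([186, 0, 0]) cube([34, 18, 469]);
  translate([34, 0, 0]) cube([152, 18, 34]);
  translate([34, 0, 435]) cube([152, 18, 34]);
}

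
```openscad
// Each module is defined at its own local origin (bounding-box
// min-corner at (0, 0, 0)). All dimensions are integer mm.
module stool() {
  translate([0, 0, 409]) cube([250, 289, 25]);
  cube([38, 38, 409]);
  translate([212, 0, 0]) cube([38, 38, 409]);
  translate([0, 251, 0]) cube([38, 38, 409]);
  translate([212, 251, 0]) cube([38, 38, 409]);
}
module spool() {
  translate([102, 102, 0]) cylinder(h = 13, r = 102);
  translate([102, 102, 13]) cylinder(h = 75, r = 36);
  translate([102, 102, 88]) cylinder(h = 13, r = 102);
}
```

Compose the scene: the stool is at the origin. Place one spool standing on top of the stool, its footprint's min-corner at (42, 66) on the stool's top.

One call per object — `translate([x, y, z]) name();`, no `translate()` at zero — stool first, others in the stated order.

stool();
translate([42, 66, 434]) spool();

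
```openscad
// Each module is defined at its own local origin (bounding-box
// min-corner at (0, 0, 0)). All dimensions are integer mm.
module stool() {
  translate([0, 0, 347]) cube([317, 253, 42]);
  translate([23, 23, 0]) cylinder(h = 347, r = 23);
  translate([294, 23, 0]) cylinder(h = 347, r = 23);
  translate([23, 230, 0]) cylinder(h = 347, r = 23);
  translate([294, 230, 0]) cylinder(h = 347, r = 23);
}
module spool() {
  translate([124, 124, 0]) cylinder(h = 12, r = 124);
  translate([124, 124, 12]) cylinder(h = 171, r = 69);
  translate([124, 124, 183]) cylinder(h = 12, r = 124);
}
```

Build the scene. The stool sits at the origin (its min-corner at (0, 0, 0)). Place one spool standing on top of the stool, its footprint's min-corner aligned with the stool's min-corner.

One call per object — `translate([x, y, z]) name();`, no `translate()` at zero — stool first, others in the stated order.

stool();
translate([0, 0, 389]) spool();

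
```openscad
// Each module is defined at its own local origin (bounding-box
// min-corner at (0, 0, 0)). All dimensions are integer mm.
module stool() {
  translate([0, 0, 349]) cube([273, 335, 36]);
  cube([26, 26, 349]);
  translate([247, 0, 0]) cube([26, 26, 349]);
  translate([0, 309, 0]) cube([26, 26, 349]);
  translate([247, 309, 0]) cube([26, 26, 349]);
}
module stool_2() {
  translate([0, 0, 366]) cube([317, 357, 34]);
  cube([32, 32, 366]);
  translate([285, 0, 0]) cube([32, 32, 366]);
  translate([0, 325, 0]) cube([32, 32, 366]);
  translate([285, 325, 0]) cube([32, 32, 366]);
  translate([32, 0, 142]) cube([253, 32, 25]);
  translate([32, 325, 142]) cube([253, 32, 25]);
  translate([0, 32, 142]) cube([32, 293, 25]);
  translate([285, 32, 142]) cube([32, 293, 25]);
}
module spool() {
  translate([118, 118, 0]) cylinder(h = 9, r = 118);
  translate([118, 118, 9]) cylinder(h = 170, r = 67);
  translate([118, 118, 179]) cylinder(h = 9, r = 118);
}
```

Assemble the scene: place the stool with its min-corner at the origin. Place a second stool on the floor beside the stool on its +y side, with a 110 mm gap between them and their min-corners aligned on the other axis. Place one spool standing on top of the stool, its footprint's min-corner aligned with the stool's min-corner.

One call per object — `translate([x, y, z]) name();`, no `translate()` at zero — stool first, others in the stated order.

stool();
translate([0, 445, 0]) stool_2();
translate([0, 0, 385]) spool();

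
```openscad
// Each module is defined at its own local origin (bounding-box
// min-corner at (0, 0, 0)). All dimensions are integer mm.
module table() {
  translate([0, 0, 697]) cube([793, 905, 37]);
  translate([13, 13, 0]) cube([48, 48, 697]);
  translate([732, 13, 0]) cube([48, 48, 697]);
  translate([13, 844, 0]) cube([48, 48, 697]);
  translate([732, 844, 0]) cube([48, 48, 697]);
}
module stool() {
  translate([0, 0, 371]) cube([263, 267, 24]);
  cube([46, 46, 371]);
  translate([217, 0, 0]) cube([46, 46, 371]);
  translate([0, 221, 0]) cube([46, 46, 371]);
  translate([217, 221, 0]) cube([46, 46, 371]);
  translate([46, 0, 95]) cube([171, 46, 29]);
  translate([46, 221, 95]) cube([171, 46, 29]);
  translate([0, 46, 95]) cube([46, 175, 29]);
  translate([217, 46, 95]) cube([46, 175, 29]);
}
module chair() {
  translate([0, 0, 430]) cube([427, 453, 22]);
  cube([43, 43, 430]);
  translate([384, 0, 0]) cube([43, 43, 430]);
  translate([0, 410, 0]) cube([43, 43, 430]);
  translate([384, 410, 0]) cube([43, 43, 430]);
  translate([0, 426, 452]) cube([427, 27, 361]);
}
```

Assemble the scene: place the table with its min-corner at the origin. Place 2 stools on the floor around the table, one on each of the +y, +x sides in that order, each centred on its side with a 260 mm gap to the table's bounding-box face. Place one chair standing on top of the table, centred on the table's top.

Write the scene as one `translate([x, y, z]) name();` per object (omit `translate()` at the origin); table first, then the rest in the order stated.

table();
translate([265, 1165, 0]) stool();
translate([1053, 319, 0]) stool();
translate([183, 226, 734]) chair();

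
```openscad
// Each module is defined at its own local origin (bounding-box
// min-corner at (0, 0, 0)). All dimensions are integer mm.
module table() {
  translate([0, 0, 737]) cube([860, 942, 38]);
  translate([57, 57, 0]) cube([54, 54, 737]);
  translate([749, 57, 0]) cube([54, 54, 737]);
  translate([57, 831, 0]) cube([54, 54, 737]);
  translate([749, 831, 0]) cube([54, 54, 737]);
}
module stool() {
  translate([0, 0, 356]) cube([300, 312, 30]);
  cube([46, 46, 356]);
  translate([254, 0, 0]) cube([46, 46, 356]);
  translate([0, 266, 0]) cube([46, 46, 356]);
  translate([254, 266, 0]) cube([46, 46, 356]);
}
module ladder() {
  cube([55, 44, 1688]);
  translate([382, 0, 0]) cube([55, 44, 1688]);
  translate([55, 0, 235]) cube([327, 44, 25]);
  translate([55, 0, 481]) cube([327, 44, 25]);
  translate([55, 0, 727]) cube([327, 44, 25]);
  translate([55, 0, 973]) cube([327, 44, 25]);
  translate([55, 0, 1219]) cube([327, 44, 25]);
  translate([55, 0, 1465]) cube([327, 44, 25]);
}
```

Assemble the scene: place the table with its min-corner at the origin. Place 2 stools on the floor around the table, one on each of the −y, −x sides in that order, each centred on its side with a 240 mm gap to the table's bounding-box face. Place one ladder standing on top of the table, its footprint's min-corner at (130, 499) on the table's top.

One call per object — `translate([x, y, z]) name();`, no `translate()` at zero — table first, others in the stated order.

table();
translate([280, -552, 0]) stool();
translate([-540, 315, 0]) stool();
translate([130, 499, 775]) ladder();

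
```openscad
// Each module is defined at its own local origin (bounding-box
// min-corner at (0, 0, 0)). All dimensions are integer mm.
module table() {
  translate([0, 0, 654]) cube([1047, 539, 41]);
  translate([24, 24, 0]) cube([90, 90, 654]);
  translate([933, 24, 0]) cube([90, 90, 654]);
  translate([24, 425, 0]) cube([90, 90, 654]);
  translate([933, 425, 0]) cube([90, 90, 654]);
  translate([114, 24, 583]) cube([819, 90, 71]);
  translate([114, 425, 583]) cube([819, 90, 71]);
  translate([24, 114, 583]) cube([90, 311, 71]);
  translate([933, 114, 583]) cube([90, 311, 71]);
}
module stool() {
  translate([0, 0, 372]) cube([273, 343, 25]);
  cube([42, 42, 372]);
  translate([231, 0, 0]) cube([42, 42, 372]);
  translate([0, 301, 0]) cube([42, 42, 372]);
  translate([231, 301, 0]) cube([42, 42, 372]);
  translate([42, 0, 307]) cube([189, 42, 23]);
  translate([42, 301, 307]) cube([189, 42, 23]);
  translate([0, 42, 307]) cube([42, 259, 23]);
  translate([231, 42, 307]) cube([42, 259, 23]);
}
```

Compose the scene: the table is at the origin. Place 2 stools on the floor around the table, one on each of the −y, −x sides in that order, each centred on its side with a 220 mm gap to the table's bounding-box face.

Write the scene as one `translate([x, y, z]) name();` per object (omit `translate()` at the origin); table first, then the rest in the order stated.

table();
translate([387, -563, 0]) stool();
translate([-493, 98, 0]) stool();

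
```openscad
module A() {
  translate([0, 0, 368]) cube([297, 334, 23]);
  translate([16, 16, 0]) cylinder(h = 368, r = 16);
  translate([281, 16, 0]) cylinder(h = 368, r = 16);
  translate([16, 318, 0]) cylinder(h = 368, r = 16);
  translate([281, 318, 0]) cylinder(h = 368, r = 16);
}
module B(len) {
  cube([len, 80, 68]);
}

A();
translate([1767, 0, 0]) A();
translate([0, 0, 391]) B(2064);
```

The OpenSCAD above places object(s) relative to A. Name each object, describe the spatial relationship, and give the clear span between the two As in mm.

A is a stool. B is a beam. A beam spans the tops of two stools. The clear span between the two stools is 1470 mm.

Second stool starts at x = 1767; first ends at x = 297; clear span = 1767 − 297 = 1470 mm.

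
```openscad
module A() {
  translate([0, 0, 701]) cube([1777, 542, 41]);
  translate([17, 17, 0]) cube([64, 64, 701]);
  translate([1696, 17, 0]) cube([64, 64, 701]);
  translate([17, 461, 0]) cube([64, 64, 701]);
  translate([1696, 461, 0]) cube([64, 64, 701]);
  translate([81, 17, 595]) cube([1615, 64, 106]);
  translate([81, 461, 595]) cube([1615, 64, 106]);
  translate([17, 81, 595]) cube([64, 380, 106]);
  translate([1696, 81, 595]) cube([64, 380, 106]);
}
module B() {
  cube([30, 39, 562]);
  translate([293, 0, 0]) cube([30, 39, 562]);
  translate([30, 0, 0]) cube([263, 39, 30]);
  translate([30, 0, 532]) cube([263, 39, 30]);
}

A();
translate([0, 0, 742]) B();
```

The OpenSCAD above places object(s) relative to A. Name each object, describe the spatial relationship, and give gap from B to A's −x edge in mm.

A is a table. B is a picture frame. The picture frame is on top of the table. The gap from the picture frame to the table's −x edge is 0 mm.

The picture frame's min-x is at 0; the table's min-x is 0; gap = 0 mm.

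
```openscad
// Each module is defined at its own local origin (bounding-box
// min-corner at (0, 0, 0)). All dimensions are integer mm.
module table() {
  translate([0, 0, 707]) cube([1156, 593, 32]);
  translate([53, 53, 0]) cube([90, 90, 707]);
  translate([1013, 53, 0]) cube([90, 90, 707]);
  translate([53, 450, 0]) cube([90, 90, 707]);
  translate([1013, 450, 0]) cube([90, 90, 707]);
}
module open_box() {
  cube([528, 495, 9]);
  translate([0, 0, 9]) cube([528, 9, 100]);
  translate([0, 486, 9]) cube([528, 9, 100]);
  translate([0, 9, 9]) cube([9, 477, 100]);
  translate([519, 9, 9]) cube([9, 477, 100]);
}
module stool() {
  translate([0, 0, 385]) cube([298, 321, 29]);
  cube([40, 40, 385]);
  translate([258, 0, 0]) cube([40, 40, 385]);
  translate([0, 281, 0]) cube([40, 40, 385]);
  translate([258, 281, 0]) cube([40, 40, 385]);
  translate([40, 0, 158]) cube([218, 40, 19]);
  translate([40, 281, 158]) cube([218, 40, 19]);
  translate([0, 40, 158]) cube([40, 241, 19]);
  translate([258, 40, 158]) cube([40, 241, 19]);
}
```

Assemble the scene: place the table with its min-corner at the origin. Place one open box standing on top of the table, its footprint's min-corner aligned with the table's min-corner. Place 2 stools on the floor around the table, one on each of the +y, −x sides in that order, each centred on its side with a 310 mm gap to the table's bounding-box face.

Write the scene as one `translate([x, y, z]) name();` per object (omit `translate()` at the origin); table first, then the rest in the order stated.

table();
translate([0, 0, 739]) open_box();
translate([429, 903, 0]) stool();
translate([-608, 136, 0]) stool();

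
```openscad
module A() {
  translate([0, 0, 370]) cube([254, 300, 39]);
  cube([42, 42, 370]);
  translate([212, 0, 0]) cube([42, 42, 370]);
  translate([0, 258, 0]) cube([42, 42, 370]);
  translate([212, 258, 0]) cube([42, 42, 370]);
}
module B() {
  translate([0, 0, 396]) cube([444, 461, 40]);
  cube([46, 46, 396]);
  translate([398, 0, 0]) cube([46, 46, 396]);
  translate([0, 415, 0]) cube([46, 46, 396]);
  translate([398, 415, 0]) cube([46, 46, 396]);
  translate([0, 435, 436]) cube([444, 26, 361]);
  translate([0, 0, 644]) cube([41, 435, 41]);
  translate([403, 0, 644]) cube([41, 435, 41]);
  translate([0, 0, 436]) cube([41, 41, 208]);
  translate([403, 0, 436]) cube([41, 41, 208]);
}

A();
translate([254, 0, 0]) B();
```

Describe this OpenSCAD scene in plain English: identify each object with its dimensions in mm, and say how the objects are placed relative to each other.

A is a simple wooden stool: a rectangular seat 254 mm (x) by 300 mm (y), 39 mm thick, top face at z = 409 mm, on four square legs, each 42×42 mm in cross-section. The legs rest on z = 0, each flush with a corner of the seat.

B is a chair: 444×461 mm seat, 40 mm thick, top at z = 436 mm, on four 46 mm square corner legs flush with the seat edges. A 26 mm thick backrest slab spans the full seat width, extending 361 mm above the seat top, its back face flush with the seat's +y edge. Two armrests of 41×41 mm section run along each side from the seat's front edge to the front of the backrest, top faces 249 mm above the seat top and outer faces flush with the seat's x-edges; a 41×41 mm post under the front of each armrest stands on the seat at the front corner.

The chair is against the stool's +x side, with their −y faces flush.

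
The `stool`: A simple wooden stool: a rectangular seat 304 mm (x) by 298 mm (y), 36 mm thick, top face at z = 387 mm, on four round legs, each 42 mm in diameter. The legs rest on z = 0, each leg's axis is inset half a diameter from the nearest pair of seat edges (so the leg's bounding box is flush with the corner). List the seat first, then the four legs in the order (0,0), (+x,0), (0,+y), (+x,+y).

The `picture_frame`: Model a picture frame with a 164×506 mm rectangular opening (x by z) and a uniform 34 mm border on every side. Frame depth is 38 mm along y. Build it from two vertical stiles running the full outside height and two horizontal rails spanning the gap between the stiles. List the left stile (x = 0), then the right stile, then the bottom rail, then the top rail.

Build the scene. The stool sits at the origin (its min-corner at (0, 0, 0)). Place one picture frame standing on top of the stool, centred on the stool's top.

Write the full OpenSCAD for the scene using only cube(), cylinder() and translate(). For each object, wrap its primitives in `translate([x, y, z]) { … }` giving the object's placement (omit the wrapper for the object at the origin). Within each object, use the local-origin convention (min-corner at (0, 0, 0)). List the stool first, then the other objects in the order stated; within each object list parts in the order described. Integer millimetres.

translate([0, 0, 351]) cube([304, 298, 36]);
translate([21, 21, 0]) cylinder(h = 351, r = 21);
translate([283, 21, 0]) cylinder(h = 351, r = 21);
translate([21, 277, 0]) cylinder(h = 351, r = 21);
translate([283, 277, 0]) cylinder(h = 351, r = 21);
translate([36, 130, 387]) {
  cube([34, 38, 574]);
  translate([198, 0, 0]) cube([34, 38, 574]);
  translate([34, 0, 0]) cube([164, 38, 34]);
  translate([34, 0, 540]) cube([164, 38, 34]);
}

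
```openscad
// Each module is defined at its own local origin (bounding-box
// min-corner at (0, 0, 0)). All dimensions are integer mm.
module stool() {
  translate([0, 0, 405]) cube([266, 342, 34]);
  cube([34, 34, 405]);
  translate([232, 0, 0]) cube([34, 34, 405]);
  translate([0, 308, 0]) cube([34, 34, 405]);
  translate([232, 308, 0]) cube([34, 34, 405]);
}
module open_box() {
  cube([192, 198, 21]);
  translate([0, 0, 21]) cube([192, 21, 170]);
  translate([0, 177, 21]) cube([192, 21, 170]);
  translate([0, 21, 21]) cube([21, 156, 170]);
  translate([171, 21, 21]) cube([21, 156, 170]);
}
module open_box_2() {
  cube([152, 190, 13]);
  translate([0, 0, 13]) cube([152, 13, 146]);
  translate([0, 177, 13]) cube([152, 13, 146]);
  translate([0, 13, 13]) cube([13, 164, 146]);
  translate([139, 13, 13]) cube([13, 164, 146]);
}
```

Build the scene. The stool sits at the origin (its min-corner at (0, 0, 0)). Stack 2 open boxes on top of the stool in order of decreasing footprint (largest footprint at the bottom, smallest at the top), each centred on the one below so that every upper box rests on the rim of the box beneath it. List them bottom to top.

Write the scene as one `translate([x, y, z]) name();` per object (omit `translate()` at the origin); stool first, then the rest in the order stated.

stool();
translate([37, 72, 439]) open_box();
translate([57, 76, 630]) open_box_2();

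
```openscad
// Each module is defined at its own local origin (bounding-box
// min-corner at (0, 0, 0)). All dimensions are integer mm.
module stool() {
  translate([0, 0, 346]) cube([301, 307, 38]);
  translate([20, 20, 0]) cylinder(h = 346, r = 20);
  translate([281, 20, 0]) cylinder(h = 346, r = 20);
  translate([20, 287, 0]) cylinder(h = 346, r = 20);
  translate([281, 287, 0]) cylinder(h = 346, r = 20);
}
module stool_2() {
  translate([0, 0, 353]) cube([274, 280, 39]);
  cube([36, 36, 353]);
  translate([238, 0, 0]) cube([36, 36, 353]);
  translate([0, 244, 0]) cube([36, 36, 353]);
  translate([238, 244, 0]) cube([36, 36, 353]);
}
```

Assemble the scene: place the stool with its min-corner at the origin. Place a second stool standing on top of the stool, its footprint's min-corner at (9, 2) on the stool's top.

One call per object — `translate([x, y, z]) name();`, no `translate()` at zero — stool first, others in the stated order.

stool();
translate([9, 2, 384]) stool_2();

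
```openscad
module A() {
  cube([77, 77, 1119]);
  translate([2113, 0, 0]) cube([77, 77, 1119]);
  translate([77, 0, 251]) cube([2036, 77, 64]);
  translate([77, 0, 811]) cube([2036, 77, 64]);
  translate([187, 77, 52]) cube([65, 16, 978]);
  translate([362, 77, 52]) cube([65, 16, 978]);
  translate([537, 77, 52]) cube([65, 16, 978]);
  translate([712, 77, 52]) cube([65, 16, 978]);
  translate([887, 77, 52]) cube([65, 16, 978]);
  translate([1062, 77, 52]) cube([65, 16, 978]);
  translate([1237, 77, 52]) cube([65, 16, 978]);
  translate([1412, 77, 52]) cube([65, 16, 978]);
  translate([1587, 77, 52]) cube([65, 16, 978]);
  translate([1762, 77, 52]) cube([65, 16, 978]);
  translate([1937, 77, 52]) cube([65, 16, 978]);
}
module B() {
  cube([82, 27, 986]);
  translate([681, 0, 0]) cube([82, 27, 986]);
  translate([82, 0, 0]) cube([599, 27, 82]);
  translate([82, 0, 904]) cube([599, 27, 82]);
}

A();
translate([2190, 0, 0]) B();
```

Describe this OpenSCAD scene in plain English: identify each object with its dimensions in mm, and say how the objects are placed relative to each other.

A is a fence section. Two 77×77 mm posts, 1119 mm tall, stand on the floor with a clear span of 2036 mm between their inner faces. Two horizontal rails of 77×64 mm section span the gap between the posts with their undersides at z = 251 mm and z = 811 mm, flush with the posts' −y face. 11 pickets, each 65 mm wide, 16 mm thick and 978 mm tall, are fixed to the +y face of the rails with their bottoms at z = 52 mm, evenly spaced across the span with equal gaps (rounded down to the nearest mm) at the −x end and between each pair — any rounding remainder accumulates at the +x end.

B is a picture frame with a 599×822 mm rectangular opening (x by z) and a uniform 82 mm border on every side. Frame depth is 27 mm along y. It is built from two vertical stiles running the full outside height and two horizontal rails spanning the gap between the stiles.

The picture frame is against the fence section's +x side, with their −y faces flush.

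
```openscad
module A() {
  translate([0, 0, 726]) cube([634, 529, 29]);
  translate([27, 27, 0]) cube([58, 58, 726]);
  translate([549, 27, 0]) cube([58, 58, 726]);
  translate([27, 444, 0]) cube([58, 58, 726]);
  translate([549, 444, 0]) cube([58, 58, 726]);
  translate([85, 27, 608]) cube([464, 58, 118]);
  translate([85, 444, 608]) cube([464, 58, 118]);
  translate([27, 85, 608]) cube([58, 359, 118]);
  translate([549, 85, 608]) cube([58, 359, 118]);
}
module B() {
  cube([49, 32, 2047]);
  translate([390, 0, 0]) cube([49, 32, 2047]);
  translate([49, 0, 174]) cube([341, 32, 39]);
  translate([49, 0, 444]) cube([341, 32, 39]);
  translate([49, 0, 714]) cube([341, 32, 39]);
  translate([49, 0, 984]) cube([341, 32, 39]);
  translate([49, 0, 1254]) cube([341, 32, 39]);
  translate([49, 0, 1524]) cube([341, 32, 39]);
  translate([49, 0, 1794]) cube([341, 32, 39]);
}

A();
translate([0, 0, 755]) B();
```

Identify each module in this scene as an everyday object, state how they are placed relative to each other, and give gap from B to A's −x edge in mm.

The ladder's min-x is at 0; the table's min-x is 0; gap = 0 mm.

A is a table. B is a ladder. The ladder is on top of the table. The gap from the ladder to the table's −x edge is 0 mm.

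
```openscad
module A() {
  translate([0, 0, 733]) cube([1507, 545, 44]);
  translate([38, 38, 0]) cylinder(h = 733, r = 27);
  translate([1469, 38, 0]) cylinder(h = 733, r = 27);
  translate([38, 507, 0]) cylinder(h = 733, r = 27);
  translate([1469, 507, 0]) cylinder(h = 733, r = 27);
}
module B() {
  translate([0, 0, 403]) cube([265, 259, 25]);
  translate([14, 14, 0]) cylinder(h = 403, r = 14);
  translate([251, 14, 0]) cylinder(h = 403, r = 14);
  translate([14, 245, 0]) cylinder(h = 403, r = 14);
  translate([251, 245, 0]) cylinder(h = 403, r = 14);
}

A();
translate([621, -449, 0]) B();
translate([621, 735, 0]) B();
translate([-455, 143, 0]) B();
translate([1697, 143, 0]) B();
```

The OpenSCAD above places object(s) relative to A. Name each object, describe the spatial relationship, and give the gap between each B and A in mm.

Each stool's nearest face is 190 mm from the table's bounding box.

A is a table. B is a stool. Four stools sit around the table at the −y, +y, −x, +x sides. The gap between each stool and the table is 190 mm.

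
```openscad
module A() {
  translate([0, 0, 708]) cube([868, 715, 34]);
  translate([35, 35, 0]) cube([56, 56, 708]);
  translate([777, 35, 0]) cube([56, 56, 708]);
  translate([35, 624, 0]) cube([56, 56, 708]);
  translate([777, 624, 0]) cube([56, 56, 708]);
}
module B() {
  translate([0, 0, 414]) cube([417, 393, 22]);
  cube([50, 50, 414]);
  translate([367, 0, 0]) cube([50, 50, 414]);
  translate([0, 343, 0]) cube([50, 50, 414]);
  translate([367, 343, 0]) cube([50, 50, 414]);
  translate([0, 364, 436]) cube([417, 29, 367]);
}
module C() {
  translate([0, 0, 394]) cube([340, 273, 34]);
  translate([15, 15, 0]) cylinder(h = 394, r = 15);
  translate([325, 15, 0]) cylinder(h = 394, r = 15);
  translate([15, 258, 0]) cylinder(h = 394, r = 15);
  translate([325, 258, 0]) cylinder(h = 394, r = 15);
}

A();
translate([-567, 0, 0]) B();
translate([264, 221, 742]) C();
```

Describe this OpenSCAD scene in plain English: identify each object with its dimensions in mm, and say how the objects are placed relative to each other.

A is a table with a 868×715 mm rectangular top, 34 mm thick, top surface at z = 742 mm, supported by four 56×56 mm square legs, each inset 35 mm from the nearest pair of top edges, running from the floor.

B is a chair. The seat is a 417×393×22 mm slab with its top at z = 436 mm, on four 50×50 mm corner legs (flush with the seat edges, standing on z = 0). A flat backrest 29 mm thick, 367 mm tall, spans the full seat width and rises from the seat top along its +y edge, rear face flush with the rear of the seat.

C is a simple wooden stool: a rectangular seat 340 mm (x) by 273 mm (y), 34 mm thick, top face at z = 428 mm, on four round legs, each 30 mm in diameter. The legs rest on z = 0, each leg's axis is inset half a diameter from the nearest pair of seat edges (so the leg's bounding box is flush with the corner).

The chair is on the floor beside the table on its −x side. The stool is on top of the table, centred.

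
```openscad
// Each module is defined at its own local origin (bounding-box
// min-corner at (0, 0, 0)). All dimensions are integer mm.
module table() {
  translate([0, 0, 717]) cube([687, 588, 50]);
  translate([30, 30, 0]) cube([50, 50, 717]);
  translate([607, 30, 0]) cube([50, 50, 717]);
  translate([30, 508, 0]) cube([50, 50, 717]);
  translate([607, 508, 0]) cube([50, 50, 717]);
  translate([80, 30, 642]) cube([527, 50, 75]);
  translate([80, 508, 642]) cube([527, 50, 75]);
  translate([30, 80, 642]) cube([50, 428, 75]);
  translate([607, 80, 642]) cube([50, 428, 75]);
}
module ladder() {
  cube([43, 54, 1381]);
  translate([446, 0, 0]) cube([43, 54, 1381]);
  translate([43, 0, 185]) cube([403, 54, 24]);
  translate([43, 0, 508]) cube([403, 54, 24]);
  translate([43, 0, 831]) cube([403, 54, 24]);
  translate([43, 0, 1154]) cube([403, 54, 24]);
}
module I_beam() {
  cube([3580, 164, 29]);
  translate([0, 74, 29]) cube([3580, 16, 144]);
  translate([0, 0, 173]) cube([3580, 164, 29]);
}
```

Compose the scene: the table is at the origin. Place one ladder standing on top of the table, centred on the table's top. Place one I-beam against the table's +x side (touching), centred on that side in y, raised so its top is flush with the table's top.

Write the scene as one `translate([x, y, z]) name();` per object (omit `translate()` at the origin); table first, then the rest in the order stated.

table();
translate([99, 267, 767]) ladder();
translate([687, 212, 565]) I_beam();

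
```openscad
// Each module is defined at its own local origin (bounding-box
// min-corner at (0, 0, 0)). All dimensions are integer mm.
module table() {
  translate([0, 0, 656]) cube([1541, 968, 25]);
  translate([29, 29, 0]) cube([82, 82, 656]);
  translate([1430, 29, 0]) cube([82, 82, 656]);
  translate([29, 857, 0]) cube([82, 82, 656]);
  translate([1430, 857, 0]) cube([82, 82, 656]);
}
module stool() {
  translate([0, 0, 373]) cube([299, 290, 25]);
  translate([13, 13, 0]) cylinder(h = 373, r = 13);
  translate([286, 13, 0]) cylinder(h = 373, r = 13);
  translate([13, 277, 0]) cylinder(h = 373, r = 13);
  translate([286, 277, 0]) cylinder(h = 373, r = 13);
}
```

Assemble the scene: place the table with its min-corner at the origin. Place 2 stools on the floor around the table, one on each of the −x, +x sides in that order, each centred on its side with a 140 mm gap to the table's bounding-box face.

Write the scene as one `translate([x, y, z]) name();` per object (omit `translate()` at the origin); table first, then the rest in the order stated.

table();
translate([-439, 339, 0]) stool();
translate([1681, 339, 0]) stool();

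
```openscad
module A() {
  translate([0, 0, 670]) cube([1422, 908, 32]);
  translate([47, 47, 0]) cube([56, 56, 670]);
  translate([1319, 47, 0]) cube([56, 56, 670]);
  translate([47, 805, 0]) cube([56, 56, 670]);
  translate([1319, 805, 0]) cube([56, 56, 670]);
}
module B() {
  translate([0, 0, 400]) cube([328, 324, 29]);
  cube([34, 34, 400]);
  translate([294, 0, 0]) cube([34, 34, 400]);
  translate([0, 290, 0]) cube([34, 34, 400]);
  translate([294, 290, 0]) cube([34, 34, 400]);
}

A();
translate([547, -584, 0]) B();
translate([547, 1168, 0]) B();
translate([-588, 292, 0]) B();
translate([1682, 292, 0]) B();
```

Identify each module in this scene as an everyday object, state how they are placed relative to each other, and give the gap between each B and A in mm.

A is a table. B is a stool. Four stools sit around the table at the −y, +y, −x, +x sides. The gap between each stool and the table is 260 mm.

Each stool's nearest face is 260 mm from the table's bounding box.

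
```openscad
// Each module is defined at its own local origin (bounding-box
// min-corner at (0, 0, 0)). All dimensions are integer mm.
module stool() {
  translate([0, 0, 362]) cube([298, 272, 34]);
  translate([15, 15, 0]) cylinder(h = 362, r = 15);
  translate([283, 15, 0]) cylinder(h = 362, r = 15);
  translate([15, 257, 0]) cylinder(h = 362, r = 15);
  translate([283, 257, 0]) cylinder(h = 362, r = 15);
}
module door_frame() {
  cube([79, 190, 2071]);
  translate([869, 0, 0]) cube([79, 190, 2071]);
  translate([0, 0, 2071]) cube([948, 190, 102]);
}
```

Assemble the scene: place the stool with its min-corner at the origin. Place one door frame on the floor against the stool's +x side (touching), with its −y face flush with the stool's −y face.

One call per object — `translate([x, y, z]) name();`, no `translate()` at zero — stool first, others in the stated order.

stool();
translate([298, 0, 0]) door_frame();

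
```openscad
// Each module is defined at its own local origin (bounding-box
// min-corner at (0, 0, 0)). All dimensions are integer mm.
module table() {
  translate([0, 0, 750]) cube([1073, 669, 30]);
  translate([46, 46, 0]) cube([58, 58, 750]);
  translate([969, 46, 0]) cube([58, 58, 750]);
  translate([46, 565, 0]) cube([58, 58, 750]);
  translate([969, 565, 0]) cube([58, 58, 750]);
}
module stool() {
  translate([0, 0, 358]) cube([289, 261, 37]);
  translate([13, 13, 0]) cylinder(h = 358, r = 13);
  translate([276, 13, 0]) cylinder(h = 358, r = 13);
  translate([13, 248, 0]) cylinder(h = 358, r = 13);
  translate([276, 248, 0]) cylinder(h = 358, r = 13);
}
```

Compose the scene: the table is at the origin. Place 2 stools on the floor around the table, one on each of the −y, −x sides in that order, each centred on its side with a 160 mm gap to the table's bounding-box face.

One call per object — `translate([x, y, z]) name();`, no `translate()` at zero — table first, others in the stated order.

table();
translate([392, -421, 0]) stool();
translate([-449, 204, 0]) stool();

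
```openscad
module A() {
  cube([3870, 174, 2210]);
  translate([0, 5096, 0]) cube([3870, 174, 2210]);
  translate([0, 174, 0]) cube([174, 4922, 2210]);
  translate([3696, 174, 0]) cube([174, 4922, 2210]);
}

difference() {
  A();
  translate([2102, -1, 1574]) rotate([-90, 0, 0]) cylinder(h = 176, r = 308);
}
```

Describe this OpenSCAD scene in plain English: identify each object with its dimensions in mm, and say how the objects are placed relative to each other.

A is the wall frame of a small rectangular building: four walls, each 2210 mm tall and 174 mm thick, enclosing a footprint 3870 mm (x) by 5270 mm (y) outside-to-outside, with no floor or roof. The front and back walls (the −y and +y sides) span the full width; the two side walls fit between them.

The house frame has a circular hole of radius 308 mm through its front wall, centred at (x = 2102, z = 1574).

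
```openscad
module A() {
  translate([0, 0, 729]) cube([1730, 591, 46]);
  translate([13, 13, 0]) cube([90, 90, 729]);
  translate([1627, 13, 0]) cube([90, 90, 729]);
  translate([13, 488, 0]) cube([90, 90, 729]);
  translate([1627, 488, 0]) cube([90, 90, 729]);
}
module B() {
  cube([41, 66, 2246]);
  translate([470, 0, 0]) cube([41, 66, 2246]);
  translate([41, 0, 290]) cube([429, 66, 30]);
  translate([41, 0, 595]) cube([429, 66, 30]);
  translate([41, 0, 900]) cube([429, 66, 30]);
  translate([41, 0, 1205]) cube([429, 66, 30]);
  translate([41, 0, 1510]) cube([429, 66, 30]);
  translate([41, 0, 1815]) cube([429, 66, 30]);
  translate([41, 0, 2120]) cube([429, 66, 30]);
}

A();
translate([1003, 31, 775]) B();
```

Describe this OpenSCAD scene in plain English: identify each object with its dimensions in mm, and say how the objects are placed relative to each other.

A is a table: top 1730 mm (x) × 591 mm (y), 46 mm thick, upper face at z = 775 mm, on four 90×90 mm square legs, each inset 13 mm from the nearest pair of top edges, running from z = 0 to the bottom of the top.

B is a wooden ladder with two side rails of 41×66 mm section and 2246 mm height, set 511 mm apart overall. Between them run 7 rectangular rungs (66 mm deep, 30 mm thick), front faces flush with the rails' −y face. The bottom of the first rung is 290 mm above the floor and each subsequent rung is 305 mm higher than the one below.

The ladder is on top of the table.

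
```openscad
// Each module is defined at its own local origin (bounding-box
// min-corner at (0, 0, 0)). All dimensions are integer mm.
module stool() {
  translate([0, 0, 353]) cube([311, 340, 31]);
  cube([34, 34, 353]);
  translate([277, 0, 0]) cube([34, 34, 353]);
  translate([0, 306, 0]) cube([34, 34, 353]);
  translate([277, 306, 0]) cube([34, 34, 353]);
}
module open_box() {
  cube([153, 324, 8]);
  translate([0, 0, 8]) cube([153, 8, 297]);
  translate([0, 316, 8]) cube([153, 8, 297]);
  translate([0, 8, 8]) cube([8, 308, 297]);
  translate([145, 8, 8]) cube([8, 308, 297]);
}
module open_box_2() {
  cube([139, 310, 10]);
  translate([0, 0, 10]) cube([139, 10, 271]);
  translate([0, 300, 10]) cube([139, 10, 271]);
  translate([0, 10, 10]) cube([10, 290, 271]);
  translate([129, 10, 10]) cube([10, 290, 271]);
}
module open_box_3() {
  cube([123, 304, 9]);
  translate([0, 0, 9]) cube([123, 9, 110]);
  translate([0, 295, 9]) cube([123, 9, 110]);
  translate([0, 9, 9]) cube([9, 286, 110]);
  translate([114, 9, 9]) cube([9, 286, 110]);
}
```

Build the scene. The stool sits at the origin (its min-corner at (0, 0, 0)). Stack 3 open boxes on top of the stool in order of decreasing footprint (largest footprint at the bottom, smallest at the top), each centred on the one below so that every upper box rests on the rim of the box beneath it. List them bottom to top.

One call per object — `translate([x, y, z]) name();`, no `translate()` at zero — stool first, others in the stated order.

stool();
translate([79, 8, 384]) open_box();
translate([86, 15, 689]) open_box_2();
translate([94, 18, 970]) open_box_3();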